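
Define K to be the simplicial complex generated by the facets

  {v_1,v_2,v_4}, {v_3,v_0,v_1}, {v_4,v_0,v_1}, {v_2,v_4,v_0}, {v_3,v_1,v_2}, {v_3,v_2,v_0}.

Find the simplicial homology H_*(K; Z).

Take the total order v_0 < v_1 < v_2 < v_3 < v_4 on the vertex set. Then K (dimension 2) consists of the simplices:

  0-simplices (5): [v_0], [v_1], [v_2], [v_3], [v_4]
  1-simplices (9): [v_0,v_1], [v_0,v_2], [v_0,v_3], [v_0,v_4], [v_1,v_2], [v_1,v_3], [v_1,v_4], [v_2,v_3], [v_2,v_4]
  2-simplices (6): [v_0,v_1,v_3], [v_0,v_1,v_4], [v_0,v_2,v_3], [v_0,v_2,v_4], [v_1,v_2,v_3], [v_1,v_2,v_4]

Hence C_0 ≅ Z^5, C_1 ≅ Z^9, C_2 ≅ Z^6.

The boundary map ∂_1: C_1 → C_0 sends each edge [p,q] (with p < q) to q − p. For instance
  ∂[v_0,v_4] = [v_4] − [v_0].
As a 5×9 matrix over Z this has rank 4, with invariant factors (1,1,1,1).

Boundary ∂_2: C_2 → C_1 maps a triangle to the signed sum of its edges. For instance
  ∂[v_0,v_2,v_3] = [v_2,v_3] − [v_0,v_3] + [v_0,v_2],
  ∂[v_1,v_2,v_4] = [v_2,v_4] − [v_1,v_4] + [v_1,v_2].
The resulting 9×6 matrix has rank 5, and its Smith normal form has invariant factors (1,1,1,1,1).

Computing H_k = (kernel of ∂_k) / (image of ∂_{k+1}):

  H_0: rank C_0 − rank ∂_1 = 5 − 4 = 1, and the invariant factors of ∂_1 are all 1, so H_0 = Z.
  H_1: rank ker ∂_1 − rank ∂_2 = (9 − 4) − 5 = 0, and the invariant factors of ∂_2 are all 1, so H_1 = 0.
  H_2: rank ker ∂_2 − rank ∂_3 = (6 − 5) − 0 = 1, and there is no ∂_3, so H_2 = Z.

H_0 = Z,  H_1 = 0,  H_2 = Z.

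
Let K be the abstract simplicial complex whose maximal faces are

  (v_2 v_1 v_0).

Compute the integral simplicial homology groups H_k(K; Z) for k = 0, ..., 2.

K has 3 vertices, 3 edges, 1 triangle.
rank ∂_0 = 0, rank ∂_1 = 2 ⇒ b_0 = 3 − 0 − 2 = 1; all invariant factors of ∂_1 are 1 so no torsion. So H_0 ≅ Z.
rank ∂_1 = 2, rank ∂_2 = 1 ⇒ b_1 = 3 − 2 − 1 = 0; all invariant factors of ∂_2 are 1 so no torsion. So H_1 ≅ 0.
rank ∂_2 = 1, rank ∂_3 = 0 ⇒ b_2 = 1 − 1 − 0 = 0. So H_2 ≅ 0.

H_0 = Z,  H_1 = 0,  H_2 = 0.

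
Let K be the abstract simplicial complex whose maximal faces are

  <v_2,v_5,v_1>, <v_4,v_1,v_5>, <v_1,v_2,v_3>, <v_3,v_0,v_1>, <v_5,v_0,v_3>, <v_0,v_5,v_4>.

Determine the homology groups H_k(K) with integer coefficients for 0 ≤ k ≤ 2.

K has 6 vertices, 12 edges, 6 triangles.
rank ∂_0 = 0, rank ∂_1 = 5 ⇒ b_0 = 6 − 0 − 5 = 1; all invariant factors of ∂_1 are 1 so no torsion. So H_0 ≅ Z.
rank ∂_1 = 5, rank ∂_2 = 6 ⇒ b_1 = 12 − 5 − 6 = 1; all invariant factors of ∂_2 are 1 so no torsion. So H_1 ≅ Z.
rank ∂_2 = 6, rank ∂_3 = 0 ⇒ b_2 = 6 − 6 − 0 = 0. So H_2 ≅ 0.

H_0 ≅ Z,  H_1 ≅ Z,  H_2 = 0.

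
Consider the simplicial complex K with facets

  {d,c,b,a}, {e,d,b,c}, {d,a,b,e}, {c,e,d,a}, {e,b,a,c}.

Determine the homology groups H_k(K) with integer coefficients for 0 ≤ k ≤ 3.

H_0 ≅ Z,  H_1 = 0,  H_2 = 0,  H_3 ≅ Z.

Fix the vertex order a < b < c < d < e and write every simplex with vertices in increasing order. Then dim K = 3 and the simplices of K are:

  0-simplices (5): a, b, c, d, e
  1-simplices (10): ab, ac, ad, ae, bc, bd, be, cd, ce, de
  2-simplices (10): abc, abd, abe, acd, ace, ade, bcd, bce, bde, cde
  3-simplices (5): abcd, abce, abde, acde, bcde

Hence C_0 ≅ Z^5, C_1 ≅ Z^10, C_2 ≅ Z^10, C_3 ≅ Z^5.

Boundary ∂_1: C_1 → C_0 is given by ∂[p,q] = [q] − [p]. For instance
  ∂bc = c − b.
This gives a 5×10 integer matrix of rank 4; reducing to Smith normal form yields diagonal entries (1,1,1,1).

∂_2: C_2 → C_1 maps a triangle to the signed sum of its edges. For instance
  ∂abc = bc − ac + ab,
  ∂bde = de − be + bd.
The resulting 10×10 matrix has rank 6, and its Smith normal form has invariant factors (1,1,1,1,1,1).

∂_3: C_3 → C_2 sends each 3-simplex σ to the alternating sum Σ_i (−1)^i (σ with its i-th vertex removed). For instance
  ∂abcd = bcd − acd + abd − abc,
  ∂acde = cde − ade + ace − acd.
This gives a 10×5 integer matrix of rank 4; reducing to Smith normal form yields diagonal entries (1,1,1,1).

Now H_k = ker ∂_k / im ∂_{k+1}, so:

  H_0: rank C_0 − rank ∂_1 = 5 − 4 = 1, and the invariant factors of ∂_1 are all 1, so H_0 ≅ Z.
  H_1: rank ker ∂_1 − rank ∂_2 = (10 − 4) − 6 = 0, and the invariant factors of ∂_2 are all 1, so H_1 ≅ 0.
  H_2: rank ker ∂_2 − rank ∂_3 = (10 − 6) − 4 = 0, and the invariant factors of ∂_3 are all 1, so H_2 ≅ 0.
  H_3: rank ker ∂_3 − rank ∂_4 = (5 − 4) − 0 = 1, and there is no ∂_4, so H_3 ≅ Z.

As a check, the Euler characteristic is 5 − 10 + 10 − 5 = 0, which agrees with 1 − 0 + 0 − 1 = 0.
(K is a triangulation of the 3-sphere S^3.)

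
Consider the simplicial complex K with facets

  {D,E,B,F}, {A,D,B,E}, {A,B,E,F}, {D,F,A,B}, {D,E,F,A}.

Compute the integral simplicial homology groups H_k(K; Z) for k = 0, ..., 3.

Fix the vertex order A < B < D < E < F and write every simplex with vertices in increasing order. Then dim K = 3 and the simplices of K are:

  0-simplices (5): A, B, D, E, F
  1-simplices (10): AB, AD, AE, AF, BD, BE, BF, DE, DF, EF
  2-simplices (10): ABD, ABE, ABF, ADE, ADF, AEF, BDE, BDF, BEF, DEF
  3-simplices (5): ABDE, ABDF, ABEF, ADEF, BDEF

giving chain groups C_0 ≅ Z^5, C_1 ≅ Z^10, C_2 ≅ Z^10, C_3 ≅ Z^5.

Boundary ∂_1: C_1 → C_0 sends each edge [p,q] (with p < q) to q − p.
This gives a 5×10 integer matrix of rank 4; reducing to Smith normal form yields diagonal entries (1,1,1,1).

Boundary ∂_2: C_2 → C_1 maps a triangle to the signed sum of its edges. For instance
  ∂ADE = DE − AE + AD,
  ∂ADF = DF − AF + AD.
This gives a 10×10 integer matrix of rank 6; reducing to Smith normal form yields diagonal entries (1,1,1,1,1,1).

∂_3: C_3 → C_2 sends each 3-simplex σ to the alternating sum Σ_i (−1)^i (σ with its i-th vertex removed). For instance
  ∂ADEF = DEF − AEF + ADF − ADE,
  ∂BDEF = DEF − BEF + BDF − BDE.
As a 10×5 matrix over Z this has rank 4, with invariant factors (1,1,1,1).

Now H_k = ker ∂_k / im ∂_{k+1}, so:

  H_0: rank C_0 − rank ∂_1 = 5 − 4 = 1, and the invariant factors of ∂_1 are all 1, so H_0 ≅ Z.
  H_1: rank ker ∂_1 − rank ∂_2 = (10 − 4) − 6 = 0, and the invariant factors of ∂_2 are all 1, so H_1 ≅ 0.
  H_2: rank ker ∂_2 − rank ∂_3 = (10 − 6) − 4 = 0, and the invariant factors of ∂_3 are all 1, so H_2 ≅ 0.
  H_3: rank ker ∂_3 − rank ∂_4 = (5 − 4) − 0 = 1, and there is no ∂_4, so H_3 ≅ Z.

(K is a triangulation of the 3-sphere S^3.)

H_0 = Z,  H_1 = 0,  H_2 = 0,  H_3 = Z.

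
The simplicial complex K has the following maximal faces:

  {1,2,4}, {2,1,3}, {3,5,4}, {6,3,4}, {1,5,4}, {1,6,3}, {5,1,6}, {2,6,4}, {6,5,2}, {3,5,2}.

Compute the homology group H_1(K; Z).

K has 6 vertices, 15 edges, 10 triangles.
rank ∂_1 = 5, rank ∂_2 = 10 ⇒ b_1 = 15 − 5 − 10 = 0; ∂_2 has invariant factor(s) [2] giving torsion. So H_1 ≅ Z/2.

H_1 ≅ Z/2.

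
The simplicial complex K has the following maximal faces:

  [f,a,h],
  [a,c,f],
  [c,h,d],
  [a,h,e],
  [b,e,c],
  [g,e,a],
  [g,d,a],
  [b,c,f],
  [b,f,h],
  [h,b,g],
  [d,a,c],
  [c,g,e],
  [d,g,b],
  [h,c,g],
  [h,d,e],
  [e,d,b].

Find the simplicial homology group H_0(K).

Take the total order a < b < c < d < e < f < g < h on the vertex set. Then K (dimension 2) consists of the simplices:

  0-simplices (8): a, b, c, d, e, f, g, h
  1-simplices (24): ac, ad, ae, af, ag, ah, bc, bd, be, bf, bg, bh, cd, ce, cf, cg, ch, de, dg, dh, eg, eh, fh, gh
  2-simplices (16): acd, acf, adg, aeg, aeh, afh, bce, bcf, bde, bdg, bfh, bgh, cdh, ceg, cgh, deh

giving chain groups C_0 ≅ Z^8, C_1 ≅ Z^24, C_2 ≅ Z^16.

Boundary ∂_1: C_1 → C_0 sends each edge [p,q] (with p < q) to q − p.
The 8×24 boundary matrix has rank 7 and Smith normal form diag(1,1,1,1,1,1,1).

∂_2: C_2 → C_1 sends each 2-simplex [p,q,r] to [q,r] − [p,r] + [p,q]. For instance
  ∂aeg = eg − ag + ae,
  ∂bce = ce − be + bc.
The 24×16 boundary matrix has rank 15 and Smith normal form diag(1,1,1,1,1,1,1,1,1,1,1,1,1,1,1).

From H_k ≅ ker(∂_k) / im(∂_{k+1}) we obtain:

  H_0: rank C_0 − rank ∂_1 = 8 − 7 = 1, and the invariant factors of ∂_1 are all 1, so H_0 = Z.

(K is a triangulation of the torus T^2.)

H_0 ≅ Z.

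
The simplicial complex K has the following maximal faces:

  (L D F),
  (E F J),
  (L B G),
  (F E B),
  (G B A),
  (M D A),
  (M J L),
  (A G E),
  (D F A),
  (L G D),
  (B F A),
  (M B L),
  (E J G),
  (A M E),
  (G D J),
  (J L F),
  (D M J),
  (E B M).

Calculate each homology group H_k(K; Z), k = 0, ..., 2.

We work with the vertex ordering A < B < D < E < F < G < J < L < M. The simplices of K, each written with vertices in increasing order, are:

  0-simplices (9): A, B, D, E, F, G, J, L, M
  1-simplices (27): AB, AD, AE, AF, AG, AM, BE, BF, BG, BL, BM, DF, DG, DJ, DL, DM, EF, EG, EJ, EM, FJ, FL, GJ, GL, JL, JM, LM
  2-simplices (18): ABF, ABG, ADF, ADM, AEG, AEM, BEF, BEM, BGL, BLM, DFL, DGJ, DGL, DJM, EFJ, EGJ, FJL, JLM

giving chain groups C_0 ≅ Z^9, C_1 ≅ Z^27, C_2 ≅ Z^18.

∂_1: C_1 → C_0 maps an edge to its endpoints' difference, ∂[p,q] = q − p.
The 9×27 boundary matrix has rank 8 and Smith normal form diag(1,1,1,1,1,1,1,1).

∂_2: C_2 → C_1 maps a triangle to the signed sum of its edges. For instance
  ∂ABF = BF − AF + AB,
  ∂ADF = DF − AF + AD.
As a 27×18 matrix over Z this has rank 18, with invariant factors (1,1,1,1,1,1,1,1,1,1,1,1,1,1,1,1,1,2).

From H_k ≅ ker(∂_k) / im(∂_{k+1}) we obtain:

  H_0: rank C_0 − rank ∂_1 = 9 − 8 = 1, and the invariant factors of ∂_1 are all 1, so H_0 = Z.
  H_1: rank ker ∂_1 − rank ∂_2 = (27 − 8) − 18 = 1, and ∂_2 has invariant factor 2 > 1, so H_1 = Z ⊕ Z/2Z.
  H_2: rank ker ∂_2 − rank ∂_3 = (18 − 18) − 0 = 0, and there is no ∂_3, so H_2 = 0.

As a check, the Euler characteristic is 9 − 27 + 18 = 0, which agrees with 1 − 1 + 0 = 0.

H_0 ≅ Z,  H_1 ≅ Z ⊕ Z/2Z,  H_2 = 0.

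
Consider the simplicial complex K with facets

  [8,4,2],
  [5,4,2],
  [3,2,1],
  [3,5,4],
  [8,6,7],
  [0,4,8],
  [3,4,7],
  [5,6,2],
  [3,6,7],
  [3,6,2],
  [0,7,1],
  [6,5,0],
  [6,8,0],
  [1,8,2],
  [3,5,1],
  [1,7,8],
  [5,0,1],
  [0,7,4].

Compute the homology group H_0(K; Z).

We work with the vertex ordering 0 < 1 < 2 < 3 < 4 < 5 < 6 < 7 < 8. The simplices of K, each written with vertices in increasing order, are:

  0-simplices (9): [0], [1], [2], [3], [4], [5], [6], [7], [8]
  1-simplices (27): (27 of them)
  2-simplices (18): [0,1,5], [0,1,7], [0,4,7], [0,4,8], [0,5,6], [0,6,8], [1,2,3], [1,2,8], [1,3,5], [1,7,8], [2,3,6], [2,4,5], [2,4,8], [2,5,6], [3,4,5], [3,4,7], [3,6,7], [6,7,8]

giving chain groups C_0 ≅ Z^9, C_1 ≅ Z^27, C_2 ≅ Z^18.

∂_1: C_1 → C_0 maps an edge to its endpoints' difference, ∂[p,q] = q − p.
The 9×27 boundary matrix has rank 8 and Smith normal form diag(1,1,1,1,1,1,1,1).

The boundary map ∂_2: C_2 → C_1 sends each 2-simplex [p,q,r] to [q,r] − [p,r] + [p,q]. For instance
  ∂[1,2,3] = [2,3] − [1,3] + [1,2],
  ∂[3,4,5] = [4,5] − [3,5] + [3,4].
As a 27×18 matrix over Z this has rank 18, with invariant factors (1,1,1,1,1,1,1,1,1,1,1,1,1,1,1,1,1,2).

Reading off H_k = ker ∂_k / im ∂_{k+1}:

  H_0: rank C_0 − rank ∂_1 = 9 − 8 = 1, and the invariant factors of ∂_1 are all 1, so H_0 ≅ Z.

(K is a triangulation of the Klein bottle.)

H_0 ≅ Z.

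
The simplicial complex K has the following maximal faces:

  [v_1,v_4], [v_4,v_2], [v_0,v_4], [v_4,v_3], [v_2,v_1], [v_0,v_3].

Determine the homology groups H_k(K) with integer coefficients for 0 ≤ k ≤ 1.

We work with the vertex ordering v_0 < v_1 < v_2 < v_3 < v_4. The simplices of K, each written with vertices in increasing order, are:

  0-simplices (5): [v_0], [v_1], [v_2], [v_3], [v_4]
  1-simplices (6): [v_0,v_3], [v_0,v_4], [v_1,v_2], [v_1,v_4], [v_2,v_4], [v_3,v_4]

Hence C_0 ≅ Z^5, C_1 ≅ Z^6.

Boundary ∂_1: C_1 → C_0 is given by ∂[p,q] = [q] − [p]. For instance
  ∂[v_3,v_4] = [v_4] − [v_3].
The resulting 5×6 matrix has rank 4, and its Smith normal form has invariant factors (1,1,1,1).

Now H_k = ker ∂_k / im ∂_{k+1}, so:

  H_0: rank C_0 − rank ∂_1 = 5 − 4 = 1, and the invariant factors of ∂_1 are all 1, so H_0 ≅ Z.
  H_1: rank ker ∂_1 − rank ∂_2 = (6 − 4) − 0 = 2, and there is no ∂_2, so H_1 ≅ Z^2.

H_0 ≅ Z,  H_1 ≅ Z^2.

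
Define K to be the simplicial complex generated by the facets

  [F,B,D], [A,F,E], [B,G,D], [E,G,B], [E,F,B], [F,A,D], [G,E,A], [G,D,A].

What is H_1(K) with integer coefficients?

H_1 ≅ 0.

Order the vertices as A < B < D < E < F < G. Listing each simplex with vertices in this order, K has dimension 2 with simplices:

  0-simplices (6): A, B, D, E, F, G
  1-simplices (12): AD, AE, AF, AG, BD, BE, BF, BG, DF, DG, EF, EG
  2-simplices (8): ADF, ADG, AEF, AEG, BDF, BDG, BEF, BEG

giving chain groups C_0 ≅ Z^6, C_1 ≅ Z^12, C_2 ≅ Z^8.

Boundary ∂_1: C_1 → C_0 maps an edge to its endpoints' difference, ∂[p,q] = q − p. For instance
  ∂AE = E − A.
The 6×12 boundary matrix has rank 5 and Smith normal form diag(1,1,1,1,1).

Boundary ∂_2: C_2 → C_1 acts by ∂[p,q,r] = [q,r] − [p,r] + [p,q]. For instance
  ∂BDG = DG − BG + BD,
  ∂ADF = DF − AF + AD.
As a 12×8 matrix over Z this has rank 7, with invariant factors (1,1,1,1,1,1,1).

Now H_k = ker ∂_k / im ∂_{k+1}, so:

  H_1: rank ker ∂_1 − rank ∂_2 = (12 − 5) − 7 = 0, and the invariant factors of ∂_2 are all 1, so H_1 = 0.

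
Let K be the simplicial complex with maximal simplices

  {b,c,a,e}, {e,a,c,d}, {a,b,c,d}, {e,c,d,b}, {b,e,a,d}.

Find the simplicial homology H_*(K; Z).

H_0 ≅ Z,  H_1 = 0,  H_2 = 0,  H_3 ≅ Z.

Fix the vertex order a < b < c < d < e and write every simplex with vertices in increasing order. Then dim K = 3 and the simplices of K are:

  0-simplices (5): a, b, c, d, e
  1-simplices (10): ab, ac, ad, ae, bc, bd, be, cd, ce, de
  2-simplices (10): abc, abd, abe, acd, ace, ade, bcd, bce, bde, cde
  3-simplices (5): abcd, abce, abde, acde, bcde

so the chain groups are C_0 ≅ Z^5, C_1 ≅ Z^10, C_2 ≅ Z^10, C_3 ≅ Z^5.

Boundary ∂_1: C_1 → C_0 sends each edge [p,q] (with p < q) to q − p.
The resulting 5×10 matrix has rank 4, and its Smith normal form has invariant factors (1,1,1,1).

Boundary ∂_2: C_2 → C_1 maps a triangle to the signed sum of its edges. For instance
  ∂bcd = cd − bd + bc,
  ∂ace = ce − ae + ac.
This gives a 10×10 integer matrix of rank 6; reducing to Smith normal form yields diagonal entries (1,1,1,1,1,1).

The boundary map ∂_3: C_3 → C_2 sends each 3-simplex σ to the alternating sum Σ_i (−1)^i (σ with its i-th vertex removed). For instance
  ∂abde = bde − ade + abe − abd,
  ∂abce = bce − ace + abe − abc.
As a 10×5 matrix over Z this has rank 4, with invariant factors (1,1,1,1).

Computing H_k = (kernel of ∂_k) / (image of ∂_{k+1}):

  H_0: rank C_0 − rank ∂_1 = 5 − 4 = 1, and the invariant factors of ∂_1 are all 1, so H_0 ≅ Z.
  H_1: rank ker ∂_1 − rank ∂_2 = (10 − 4) − 6 = 0, and the invariant factors of ∂_2 are all 1, so H_1 ≅ 0.
  H_2: rank ker ∂_2 − rank ∂_3 = (10 − 6) − 4 = 0, and the invariant factors of ∂_3 are all 1, so H_2 ≅ 0.
  H_3: rank ker ∂_3 − rank ∂_4 = (5 − 4) − 0 = 1, and there is no ∂_4, so H_3 ≅ Z.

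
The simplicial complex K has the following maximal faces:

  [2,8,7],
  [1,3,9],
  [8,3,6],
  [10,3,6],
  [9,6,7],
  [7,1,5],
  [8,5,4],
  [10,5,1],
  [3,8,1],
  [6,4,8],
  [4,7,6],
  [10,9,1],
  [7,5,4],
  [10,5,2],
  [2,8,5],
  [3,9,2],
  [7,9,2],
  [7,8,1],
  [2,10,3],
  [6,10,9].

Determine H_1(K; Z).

H_1 = Z × Z/2.

We work with the vertex ordering 1 < 2 < 3 < 4 < 5 < 6 < 7 < 8 < 9 < 10. The simplices of K, each written with vertices in increasing order, are:

  0-simplices (10): [1], [2], [3], [4], [5], [6], [7], [8], [9], [10]
  1-simplices (30): (30 of them)
  2-simplices (20): (20 of them)

Hence C_0 ≅ Z^10, C_1 ≅ Z^30, C_2 ≅ Z^20.

∂_1: C_1 → C_0 sends each edge [p,q] (with p < q) to q − p.
The 10×30 boundary matrix has rank 9 and Smith normal form diag(1,1,1,1,1,1,1,1,1).

∂_2: C_2 → C_1 sends each 2-simplex [p,q,r] to [q,r] − [p,r] + [p,q]. For instance
  ∂[2,7,9] = [7,9] − [2,9] + [2,7],
  ∂[6,7,9] = [7,9] − [6,9] + [6,7].
This gives a 30×20 integer matrix of rank 20; reducing to Smith normal form yields diagonal entries (1,1,1,1,1,1,1,1,1,1,1,1,1,1,1,1,1,1,1,2).

From H_k ≅ ker(∂_k) / im(∂_{k+1}) we obtain:

  H_1: rank ker ∂_1 − rank ∂_2 = (30 − 9) − 20 = 1, and ∂_2 has invariant factor 2 > 1, so H_1 ≅ Z × Z/2.

(K is a triangulation of the Klein bottle.)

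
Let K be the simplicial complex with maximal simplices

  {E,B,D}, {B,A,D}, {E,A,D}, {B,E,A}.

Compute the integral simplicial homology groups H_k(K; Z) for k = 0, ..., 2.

H_0 = Z,  H_1 = 0,  H_2 = Z.

We work with the vertex ordering A < B < D < E. The simplices of K, each written with vertices in increasing order, are:

  0-simplices (4): A, B, D, E
  1-simplices (6): AB, AD, AE, BD, BE, DE
  2-simplices (4): ABD, ABE, ADE, BDE

giving chain groups C_0 ≅ Z^4, C_1 ≅ Z^6, C_2 ≅ Z^4.

∂_1: C_1 → C_0 maps an edge to its endpoints' difference, ∂[p,q] = q − p.
This gives a 4×6 integer matrix of rank 3; reducing to Smith normal form yields diagonal entries (1,1,1).

Boundary ∂_2: C_2 → C_1 acts by ∂[p,q,r] = [q,r] − [p,r] + [p,q]. For instance
  ∂ABE = BE − AE + AB,
  ∂BDE = DE − BE + BD.
As a 6×4 matrix over Z this has rank 3, with invariant factors (1,1,1).

Computing H_k = (kernel of ∂_k) / (image of ∂_{k+1}):

  H_0: rank C_0 − rank ∂_1 = 4 − 3 = 1, and the invariant factors of ∂_1 are all 1, so H_0 = Z.
  H_1: rank ker ∂_1 − rank ∂_2 = (6 − 3) − 3 = 0, and the invariant factors of ∂_2 are all 1, so H_1 = 0.
  H_2: rank ker ∂_2 − rank ∂_3 = (4 − 3) − 0 = 1, and there is no ∂_3, so H_2 = Z.

(K is a triangulation of the 2-sphere S^2.)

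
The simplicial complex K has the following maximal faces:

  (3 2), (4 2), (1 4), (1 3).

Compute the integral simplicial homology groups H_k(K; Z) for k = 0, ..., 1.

H_0 = Z,  H_1 = Z.

Order the vertices as 1 < 2 < 3 < 4. Listing each simplex with vertices in this order, K has dimension 1 with simplices:

  0-simplices (4): [1], [2], [3], [4]
  1-simplices (4): [1,3], [1,4], [2,3], [2,4]

so the chain groups are C_0 ≅ Z^4, C_1 ≅ Z^4.

The boundary map ∂_1: C_1 → C_0 sends each edge [p,q] (with p < q) to q − p. For instance
  ∂[2,4] = [4] − [2].
The 4×4 boundary matrix has rank 3 and Smith normal form diag(1,1,1).

From H_k ≅ ker(∂_k) / im(∂_{k+1}) we obtain:

  H_0: rank C_0 − rank ∂_1 = 4 − 3 = 1, and the invariant factors of ∂_1 are all 1, so H_0 = Z.
  H_1: rank ker ∂_1 − rank ∂_2 = (4 − 3) − 0 = 1, and there is no ∂_2, so H_1 = Z.

(K is a triangulation of the circle S^1.)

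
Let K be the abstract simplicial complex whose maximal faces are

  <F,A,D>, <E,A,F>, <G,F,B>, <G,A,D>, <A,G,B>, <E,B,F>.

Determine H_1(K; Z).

H_1 = Z.

Take the total order A < B < D < E < F < G on the vertex set. Then K (dimension 2) consists of the simplices:

  0-simplices (6): A, B, D, E, F, G
  1-simplices (12): AB, AD, AE, AF, AG, BE, BF, BG, DF, DG, EF, FG
  2-simplices (6): ABG, ADF, ADG, AEF, BEF, BFG

Hence C_0 ≅ Z^6, C_1 ≅ Z^12, C_2 ≅ Z^6.

∂_1: C_1 → C_0 sends each edge [p,q] (with p < q) to q − p. For instance
  ∂AF = F − A.
This gives a 6×12 integer matrix of rank 5; reducing to Smith normal form yields diagonal entries (1,1,1,1,1).

The boundary map ∂_2: C_2 → C_1 acts by ∂[p,q,r] = [q,r] − [p,r] + [p,q]. For instance
  ∂ADF = DF − AF + AD,
  ∂ABG = BG − AG + AB.
As a 12×6 matrix over Z this has rank 6, with invariant factors (1,1,1,1,1,1).

Computing H_k = (kernel of ∂_k) / (image of ∂_{k+1}):

  H_1: rank ker ∂_1 − rank ∂_2 = (12 − 5) − 6 = 1, and the invariant factors of ∂_2 are all 1, so H_1 ≅ Z.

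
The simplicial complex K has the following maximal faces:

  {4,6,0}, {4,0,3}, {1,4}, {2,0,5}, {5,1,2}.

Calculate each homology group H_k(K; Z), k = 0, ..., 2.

Order the vertices as 0 < 1 < 2 < 3 < 4 < 5 < 6. Listing each simplex with vertices in this order, K has dimension 2 with simplices:

  0-simplices (7): [0], [1], [2], [3], [4], [5], [6]
  1-simplices (11): [0,2], [0,3], [0,4], [0,5], [0,6], [1,2], [1,4], [1,5], [2,5], [3,4], [4,6]
  2-simplices (4): [0,2,5], [0,3,4], [0,4,6], [1,2,5]

so the chain groups are C_0 ≅ Z^7, C_1 ≅ Z^11, C_2 ≅ Z^4.

Boundary ∂_1: C_1 → C_0 maps an edge to its endpoints' difference, ∂[p,q] = q − p. For instance
  ∂[0,2] = [2] − [0].
The resulting 7×11 matrix has rank 6, and its Smith normal form has invariant factors (1,1,1,1,1,1).

Boundary ∂_2: C_2 → C_1 maps a triangle to the signed sum of its edges. For instance
  ∂[1,2,5] = [2,5] − [1,5] + [1,2],
  ∂[0,3,4] = [3,4] − [0,4] + [0,3].
The resulting 11×4 matrix has rank 4, and its Smith normal form has invariant factors (1,1,1,1).

Computing H_k = (kernel of ∂_k) / (image of ∂_{k+1}):

  H_0: rank C_0 − rank ∂_1 = 7 − 6 = 1, and the invariant factors of ∂_1 are all 1, so H_0 ≅ Z.
  H_1: rank ker ∂_1 − rank ∂_2 = (11 − 6) − 4 = 1, and the invariant factors of ∂_2 are all 1, so H_1 ≅ Z.
  H_2: rank ker ∂_2 − rank ∂_3 = (4 − 4) − 0 = 0, and there is no ∂_3, so H_2 ≅ 0.

H_0 ≅ Z,  H_1 ≅ Z,  H_2 = 0.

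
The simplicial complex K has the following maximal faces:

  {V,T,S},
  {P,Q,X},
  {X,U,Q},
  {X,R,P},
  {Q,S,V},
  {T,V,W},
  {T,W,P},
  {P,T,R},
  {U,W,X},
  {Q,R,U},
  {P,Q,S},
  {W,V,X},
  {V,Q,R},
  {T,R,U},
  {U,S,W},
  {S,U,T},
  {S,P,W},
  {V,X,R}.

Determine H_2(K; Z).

H_2 = 0.

K has 9 vertices, 27 edges, 18 triangles.
rank ∂_2 = 18, rank ∂_3 = 0 ⇒ b_2 = 18 − 18 − 0 = 0. So H_2 ≅ 0.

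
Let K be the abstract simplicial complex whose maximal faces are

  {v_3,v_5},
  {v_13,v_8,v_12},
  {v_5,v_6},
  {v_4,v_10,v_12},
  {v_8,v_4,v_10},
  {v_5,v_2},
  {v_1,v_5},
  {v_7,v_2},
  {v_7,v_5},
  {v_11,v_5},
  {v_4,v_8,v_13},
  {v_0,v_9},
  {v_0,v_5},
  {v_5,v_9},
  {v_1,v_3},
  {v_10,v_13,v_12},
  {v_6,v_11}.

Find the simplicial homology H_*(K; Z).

We work with the vertex ordering v_0 < v_1 < v_2 < v_3 < v_4 < v_5 < v_6 < v_7 < v_8 < v_9 < v_10 < v_11 < v_12 < v_13. The simplices of K, each written with vertices in increasing order, are:

  0-simplices (14): [v_0], [v_1], [v_2], [v_3], [v_4], [v_5], [v_6], [v_7], [v_8], [v_9], [v_10], [v_11], [v_12], [v_13]
  1-simplices (22): (22 of them)
  2-simplices (5): [v_4,v_8,v_10], [v_4,v_8,v_13], [v_4,v_10,v_12], [v_8,v_12,v_13], [v_10,v_12,v_13]

giving chain groups C_0 ≅ Z^14, C_1 ≅ Z^22, C_2 ≅ Z^5.

The boundary map ∂_1: C_1 → C_0 maps an edge to its endpoints' difference, ∂[p,q] = q − p.
The resulting 14×22 matrix has rank 12, and its Smith normal form has invariant factors (1,1,1,1,1,1,1,1,1,1,1,1).

∂_2: C_2 → C_1 maps a triangle to the signed sum of its edges. For instance
  ∂[v_10,v_12,v_13] = [v_12,v_13] − [v_10,v_13] + [v_10,v_12],
  ∂[v_8,v_12,v_13] = [v_12,v_13] − [v_8,v_13] + [v_8,v_12].
As a 22×5 matrix over Z this has rank 5, with invariant factors (1,1,1,1,1).

From H_k ≅ ker(∂_k) / im(∂_{k+1}) we obtain:

  H_0: rank C_0 − rank ∂_1 = 14 − 12 = 2, and the invariant factors of ∂_1 are all 1, so H_0 ≅ Z^2.
  H_1: rank ker ∂_1 − rank ∂_2 = (22 − 12) − 5 = 5, and the invariant factors of ∂_2 are all 1, so H_1 ≅ Z^5.
  H_2: rank ker ∂_2 − rank ∂_3 = (5 − 5) − 0 = 0, and there is no ∂_3, so H_2 ≅ 0.

As a check, the Euler characteristic is 14 − 22 + 5 = -3, which agrees with 2 − 5 + 0 = -3.
(K is a triangulation of the disjoint union of the Möbius band and a wedge of 4 circles.)

H_0 ≅ Z^2,  H_1 ≅ Z^5,  H_2 = 0.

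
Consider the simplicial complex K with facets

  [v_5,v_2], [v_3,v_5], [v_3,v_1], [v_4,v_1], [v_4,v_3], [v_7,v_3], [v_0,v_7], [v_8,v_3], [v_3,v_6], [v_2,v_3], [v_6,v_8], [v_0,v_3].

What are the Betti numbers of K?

Take the total order v_0 < v_1 < v_2 < v_3 < v_4 < v_5 < v_6 < v_7 < v_8 on the vertex set. Then K (dimension 1) consists of the simplices:

  0-simplices (9): [v_0], [v_1], [v_2], [v_3], [v_4], [v_5], [v_6], [v_7], [v_8]
  1-simplices (12): [v_0,v_3], [v_0,v_7], [v_1,v_3], [v_1,v_4], [v_2,v_3], [v_2,v_5], [v_3,v_4], [v_3,v_5], [v_3,v_6], [v_3,v_7], [v_3,v_8], [v_6,v_8]

so the chain groups are C_0 ≅ Z^9, C_1 ≅ Z^12.

Boundary ∂_1: C_1 → C_0 maps an edge to its endpoints' difference, ∂[p,q] = q − p. For instance
  ∂[v_3,v_8] = [v_8] − [v_3].
As a 9×12 matrix over Z this has rank 8, with invariant factors (1,1,1,1,1,1,1,1).

From H_k ≅ ker(∂_k) / im(∂_{k+1}) we obtain:

  H_0: rank C_0 − rank ∂_1 = 9 − 8 = 1, and the invariant factors of ∂_1 are all 1, so H_0 = Z.
  H_1: rank ker ∂_1 − rank ∂_2 = (12 − 8) − 0 = 4, and there is no ∂_2, so H_1 = Z^4.

As a check, the Euler characteristic is 9 − 12 = -3, which agrees with 1 − 4 = -3.
(K is a triangulation of a wedge of 4 circles.)

Hence the Betti numbers are b_0 = 1, b_1 = 4.

b_0 = 1, b_1 = 4.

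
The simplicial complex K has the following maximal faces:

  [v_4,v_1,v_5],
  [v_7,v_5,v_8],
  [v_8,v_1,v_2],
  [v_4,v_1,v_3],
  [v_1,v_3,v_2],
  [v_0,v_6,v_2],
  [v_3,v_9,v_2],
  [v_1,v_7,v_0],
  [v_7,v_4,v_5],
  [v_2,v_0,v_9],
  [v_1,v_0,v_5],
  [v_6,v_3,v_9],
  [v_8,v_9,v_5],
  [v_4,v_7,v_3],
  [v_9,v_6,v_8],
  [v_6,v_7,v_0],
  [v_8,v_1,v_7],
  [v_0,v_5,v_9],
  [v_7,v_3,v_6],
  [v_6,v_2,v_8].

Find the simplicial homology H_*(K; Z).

H_0 ≅ Z,  H_1 ≅ Z ⊕ Z/2Z,  H_2 = 0.

K has 10 vertices, 30 edges, 20 triangles.
rank ∂_0 = 0, rank ∂_1 = 9 ⇒ b_0 = 10 − 0 − 9 = 1; all invariant factors of ∂_1 are 1 so no torsion. So H_0 ≅ Z.
rank ∂_1 = 9, rank ∂_2 = 20 ⇒ b_1 = 30 − 9 − 20 = 1; ∂_2 has invariant factor(s) [2] giving torsion. So H_1 ≅ Z ⊕ Z/2Z.
rank ∂_2 = 20, rank ∂_3 = 0 ⇒ b_2 = 20 − 20 − 0 = 0. So H_2 ≅ 0.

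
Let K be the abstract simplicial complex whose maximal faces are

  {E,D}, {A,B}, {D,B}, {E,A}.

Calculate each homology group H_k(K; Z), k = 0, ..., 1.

H_0 = Z,  H_1 = Z.

Order the vertices as A < B < D < E. Listing each simplex with vertices in this order, K has dimension 1 with simplices:

  0-simplices (4): A, B, D, E
  1-simplices (4): AB, AE, BD, DE

so the chain groups are C_0 ≅ Z^4, C_1 ≅ Z^4.

Boundary ∂_1: C_1 → C_0 is given by ∂[p,q] = [q] − [p].
This gives a 4×4 integer matrix of rank 3; reducing to Smith normal form yields diagonal entries (1,1,1).

Computing H_k = (kernel of ∂_k) / (image of ∂_{k+1}):

  H_0: rank C_0 − rank ∂_1 = 4 − 3 = 1, and the invariant factors of ∂_1 are all 1, so H_0 ≅ Z.
  H_1: rank ker ∂_1 − rank ∂_2 = (4 − 3) − 0 = 1, and there is no ∂_2, so H_1 ≅ Z.

(K is a triangulation of the circle S^1.)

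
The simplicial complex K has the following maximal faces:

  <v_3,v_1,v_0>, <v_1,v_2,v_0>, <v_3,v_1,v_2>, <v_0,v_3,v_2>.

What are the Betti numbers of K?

Order the vertices as v_0 < v_1 < v_2 < v_3. Listing each simplex with vertices in this order, K has dimension 2 with simplices:

  0-simplices (4): [v_0], [v_1], [v_2], [v_3]
  1-simplices (6): [v_0,v_1], [v_0,v_2], [v_0,v_3], [v_1,v_2], [v_1,v_3], [v_2,v_3]
  2-simplices (4): [v_0,v_1,v_2], [v_0,v_1,v_3], [v_0,v_2,v_3], [v_1,v_2,v_3]

giving chain groups C_0 ≅ Z^4, C_1 ≅ Z^6, C_2 ≅ Z^4.

The boundary map ∂_1: C_1 → C_0 sends each edge [p,q] (with p < q) to q − p. For instance
  ∂[v_1,v_3] = [v_3] − [v_1].
This gives a 4×6 integer matrix of rank 3; reducing to Smith normal form yields diagonal entries (1,1,1).

Boundary ∂_2: C_2 → C_1 sends each 2-simplex [p,q,r] to [q,r] − [p,r] + [p,q]. For instance
  ∂[v_0,v_1,v_2] = [v_1,v_2] − [v_0,v_2] + [v_0,v_1],
  ∂[v_1,v_2,v_3] = [v_2,v_3] − [v_1,v_3] + [v_1,v_2].
The resulting 6×4 matrix has rank 3, and its Smith normal form has invariant factors (1,1,1).

Computing H_k = (kernel of ∂_k) / (image of ∂_{k+1}):

  H_0: rank C_0 − rank ∂_1 = 4 − 3 = 1, and the invariant factors of ∂_1 are all 1, so H_0 = Z.
  H_1: rank ker ∂_1 − rank ∂_2 = (6 − 3) − 3 = 0, and the invariant factors of ∂_2 are all 1, so H_1 = 0.
  H_2: rank ker ∂_2 − rank ∂_3 = (4 − 3) − 0 = 1, and there is no ∂_3, so H_2 = Z.

As a check, the Euler characteristic is 4 − 6 + 4 = 2, which agrees with 1 − 0 + 1 = 2.

Hence the Betti numbers are b_0 = 1, b_1 = 0, b_2 = 1.

b_0 = 1, b_1 = 0, b_2 = 1.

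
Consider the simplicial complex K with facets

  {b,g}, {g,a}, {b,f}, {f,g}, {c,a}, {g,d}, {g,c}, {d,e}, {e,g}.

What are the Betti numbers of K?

b_0 = 1, b_1 = 3.

Order the vertices as a < b < c < d < e < f < g. Listing each simplex with vertices in this order, K has dimension 1 with simplices:

  0-simplices (7): a, b, c, d, e, f, g
  1-simplices (9): ac, ag, bf, bg, cg, de, dg, eg, fg

giving chain groups C_0 ≅ Z^7, C_1 ≅ Z^9.

The boundary map ∂_1: C_1 → C_0 sends each edge [p,q] (with p < q) to q − p. For instance
  ∂ac = c − a.
This gives a 7×9 integer matrix of rank 6; reducing to Smith normal form yields diagonal entries (1,1,1,1,1,1).

Reading off H_k = ker ∂_k / im ∂_{k+1}:

  H_0: rank C_0 − rank ∂_1 = 7 − 6 = 1, and the invariant factors of ∂_1 are all 1, so H_0 ≅ Z.
  H_1: rank ker ∂_1 − rank ∂_2 = (9 − 6) − 0 = 3, and there is no ∂_2, so H_1 ≅ Z^3.

As a check, the Euler characteristic is 7 − 9 = -2, which agrees with 1 − 3 = -2.
(K is a triangulation of a wedge of 3 circles.)

Hence the Betti numbers are b_0 = 1, b_1 = 3.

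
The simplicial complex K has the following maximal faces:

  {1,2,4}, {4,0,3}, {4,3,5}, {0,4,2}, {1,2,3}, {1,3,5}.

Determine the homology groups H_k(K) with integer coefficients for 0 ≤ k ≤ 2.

H_0 = Z,  H_1 = Z,  H_2 = 0.

We work with the vertex ordering 0 < 1 < 2 < 3 < 4 < 5. The simplices of K, each written with vertices in increasing order, are:

  0-simplices (6): [0], [1], [2], [3], [4], [5]
  1-simplices (12): [0,2], [0,3], [0,4], [1,2], [1,3], [1,4], [1,5], [2,3], [2,4], [3,4], [3,5], [4,5]
  2-simplices (6): [0,2,4], [0,3,4], [1,2,3], [1,2,4], [1,3,5], [3,4,5]

Hence C_0 ≅ Z^6, C_1 ≅ Z^12, C_2 ≅ Z^6.

Boundary ∂_1: C_1 → C_0 maps an edge to its endpoints' difference, ∂[p,q] = q − p. For instance
  ∂[4,5] = [5] − [4].
The 6×12 boundary matrix has rank 5 and Smith normal form diag(1,1,1,1,1).

The boundary map ∂_2: C_2 → C_1 sends each 2-simplex [p,q,r] to [q,r] − [p,r] + [p,q]. For instance
  ∂[1,3,5] = [3,5] − [1,5] + [1,3],
  ∂[1,2,4] = [2,4] − [1,4] + [1,2].
As a 12×6 matrix over Z this has rank 6, with invariant factors (1,1,1,1,1,1).

From H_k ≅ ker(∂_k) / im(∂_{k+1}) we obtain:

  H_0: rank C_0 − rank ∂_1 = 6 − 5 = 1, and the invariant factors of ∂_1 are all 1, so H_0 ≅ Z.
  H_1: rank ker ∂_1 − rank ∂_2 = (12 − 5) − 6 = 1, and the invariant factors of ∂_2 are all 1, so H_1 ≅ Z.
  H_2: rank ker ∂_2 − rank ∂_3 = (6 − 6) − 0 = 0, and there is no ∂_3, so H_2 ≅ 0.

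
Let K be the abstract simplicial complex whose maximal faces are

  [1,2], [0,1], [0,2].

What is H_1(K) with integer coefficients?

H_1 = Z.

Fix the vertex order 0 < 1 < 2 and write every simplex with vertices in increasing order. Then dim K = 1 and the simplices of K are:

  0-simplices (3): [0], [1], [2]
  1-simplices (3): [0,1], [0,2], [1,2]

so the chain groups are C_0 ≅ Z^3, C_1 ≅ Z^3.

The boundary map ∂_1: C_1 → C_0 maps an edge to its endpoints' difference, ∂[p,q] = q − p. For instance
  ∂[1,2] = [2] − [1].
As a 3×3 matrix over Z this has rank 2, with invariant factors (1,1).

From H_k ≅ ker(∂_k) / im(∂_{k+1}) we obtain:

  H_1: rank ker ∂_1 − rank ∂_2 = (3 − 2) − 0 = 1, and there is no ∂_2, so H_1 ≅ Z.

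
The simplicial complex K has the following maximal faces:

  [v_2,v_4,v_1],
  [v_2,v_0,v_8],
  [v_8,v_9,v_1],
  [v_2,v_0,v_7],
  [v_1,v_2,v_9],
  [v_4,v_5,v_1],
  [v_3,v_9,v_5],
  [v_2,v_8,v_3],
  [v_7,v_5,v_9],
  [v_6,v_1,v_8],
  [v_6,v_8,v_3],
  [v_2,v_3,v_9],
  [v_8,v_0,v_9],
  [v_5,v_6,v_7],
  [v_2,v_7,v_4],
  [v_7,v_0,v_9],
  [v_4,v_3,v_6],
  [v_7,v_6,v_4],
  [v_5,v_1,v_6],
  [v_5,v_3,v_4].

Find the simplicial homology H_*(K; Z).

Take the total order v_0 < v_1 < v_2 < v_3 < v_4 < v_5 < v_6 < v_7 < v_8 < v_9 on the vertex set. Then K (dimension 2) consists of the simplices:

  0-simplices (10): [v_0], [v_1], [v_2], [v_3], [v_4], [v_5], [v_6], [v_7], [v_8], [v_9]
  1-simplices (30): (30 of them)
  2-simplices (20): (20 of them)

Hence C_0 ≅ Z^10, C_1 ≅ Z^30, C_2 ≅ Z^20.

The boundary map ∂_1: C_1 → C_0 is given by ∂[p,q] = [q] − [p]. For instance
  ∂[v_2,v_8] = [v_8] − [v_2].
As a 10×30 matrix over Z this has rank 9, with invariant factors (1,1,1,1,1,1,1,1,1).

Boundary ∂_2: C_2 → C_1 maps a triangle to the signed sum of its edges. For instance
  ∂[v_1,v_4,v_5] = [v_4,v_5] − [v_1,v_5] + [v_1,v_4],
  ∂[v_3,v_4,v_6] = [v_4,v_6] − [v_3,v_6] + [v_3,v_4].
As a 30×20 matrix over Z this has rank 20, with invariant factors (1,1,1,1,1,1,1,1,1,1,1,1,1,1,1,1,1,1,1,2).

Computing H_k = (kernel of ∂_k) / (image of ∂_{k+1}):

  H_0: rank C_0 − rank ∂_1 = 10 − 9 = 1, and the invariant factors of ∂_1 are all 1, so H_0 ≅ Z.
  H_1: rank ker ∂_1 − rank ∂_2 = (30 − 9) − 20 = 1, and ∂_2 has invariant factor 2 > 1, so H_1 ≅ Z ⊕ Z/2Z.
  H_2: rank ker ∂_2 − rank ∂_3 = (20 − 20) − 0 = 0, and there is no ∂_3, so H_2 ≅ 0.

H_0 ≅ Z,  H_1 ≅ Z ⊕ Z/2Z,  H_2 = 0.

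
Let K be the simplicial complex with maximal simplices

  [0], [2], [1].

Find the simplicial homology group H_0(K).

H_0 ≅ Z^3.

Fix the vertex order 0 < 1 < 2 and write every simplex with vertices in increasing order. Then dim K = 0 and the simplices of K are:

  0-simplices (3): [0], [1], [2]

so the chain groups are C_0 ≅ Z^3.

Reading off H_k = ker ∂_k / im ∂_{k+1}:

  H_0: rank C_0 − rank ∂_1 = 3 − 0 = 3, and there is no ∂_1, so H_0 = Z^3.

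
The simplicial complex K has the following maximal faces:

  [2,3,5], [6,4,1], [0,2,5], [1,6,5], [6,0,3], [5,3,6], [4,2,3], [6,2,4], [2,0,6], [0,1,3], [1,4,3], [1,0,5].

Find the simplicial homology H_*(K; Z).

Take the total order 0 < 1 < 2 < 3 < 4 < 5 < 6 on the vertex set. Then K (dimension 2) consists of the simplices:

  0-simplices (7): [0], [1], [2], [3], [4], [5], [6]
  1-simplices (18): [0,1], [0,2], [0,3], [0,5], [0,6], [1,3], [1,4], [1,5], [1,6], [2,3], [2,4], [2,5], [2,6], [3,4], [3,5], [3,6], [4,6], [5,6]
  2-simplices (12): [0,1,3], [0,1,5], [0,2,5], [0,2,6], [0,3,6], [1,3,4], [1,4,6], [1,5,6], [2,3,4], [2,3,5], [2,4,6], [3,5,6]

so the chain groups are C_0 ≅ Z^7, C_1 ≅ Z^18, C_2 ≅ Z^12.

The boundary map ∂_1: C_1 → C_0 is given by ∂[p,q] = [q] − [p]. For instance
  ∂[2,4] = [4] − [2].
This gives a 7×18 integer matrix of rank 6; reducing to Smith normal form yields diagonal entries (1,1,1,1,1,1).

The boundary map ∂_2: C_2 → C_1 acts by ∂[p,q,r] = [q,r] − [p,r] + [p,q]. For instance
  ∂[2,4,6] = [4,6] − [2,6] + [2,4],
  ∂[1,4,6] = [4,6] − [1,6] + [1,4].
The resulting 18×12 matrix has rank 12, and its Smith normal form has invariant factors (1,1,1,1,1,1,1,1,1,1,1,2).

Reading off H_k = ker ∂_k / im ∂_{k+1}:

  H_0: rank C_0 − rank ∂_1 = 7 − 6 = 1, and the invariant factors of ∂_1 are all 1, so H_0 = Z.
  H_1: rank ker ∂_1 − rank ∂_2 = (18 − 6) − 12 = 0, and ∂_2 has invariant factor 2 > 1, so H_1 = Z/2.
  H_2: rank ker ∂_2 − rank ∂_3 = (12 − 12) − 0 = 0, and there is no ∂_3, so H_2 = 0.

(K is a triangulation of the real projective plane RP^2.)

H_0 = Z,  H_1 = Z/2,  H_2 = 0.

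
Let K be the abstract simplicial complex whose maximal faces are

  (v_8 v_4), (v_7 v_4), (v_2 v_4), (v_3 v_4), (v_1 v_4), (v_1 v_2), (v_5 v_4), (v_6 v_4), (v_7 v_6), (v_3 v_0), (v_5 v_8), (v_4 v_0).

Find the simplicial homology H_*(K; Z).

Fix the vertex order v_0 < v_1 < v_2 < v_3 < v_4 < v_5 < v_6 < v_7 < v_8 and write every simplex with vertices in increasing order. Then dim K = 1 and the simplices of K are:

  0-simplices (9): [v_0], [v_1], [v_2], [v_3], [v_4], [v_5], [v_6], [v_7], [v_8]
  1-simplices (12): [v_0,v_3], [v_0,v_4], [v_1,v_2], [v_1,v_4], [v_2,v_4], [v_3,v_4], [v_4,v_5], [v_4,v_6], [v_4,v_7], [v_4,v_8], [v_5,v_8], [v_6,v_7]

so the chain groups are C_0 ≅ Z^9, C_1 ≅ Z^12.

The boundary map ∂_1: C_1 → C_0 is given by ∂[p,q] = [q] − [p]. For instance
  ∂[v_4,v_8] = [v_8] − [v_4].
The 9×12 boundary matrix has rank 8 and Smith normal form diag(1,1,1,1,1,1,1,1).

Computing H_k = (kernel of ∂_k) / (image of ∂_{k+1}):

  H_0: rank C_0 − rank ∂_1 = 9 − 8 = 1, and the invariant factors of ∂_1 are all 1, so H_0 ≅ Z.
  H_1: rank ker ∂_1 − rank ∂_2 = (12 − 8) − 0 = 4, and there is no ∂_2, so H_1 ≅ Z^4.

H_0 = Z,  H_1 = Z^4.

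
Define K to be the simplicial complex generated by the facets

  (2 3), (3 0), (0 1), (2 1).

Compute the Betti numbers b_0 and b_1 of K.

Fix the vertex order 0 < 1 < 2 < 3 and write every simplex with vertices in increasing order. Then dim K = 1 and the simplices of K are:

  0-simplices (4): [0], [1], [2], [3]
  1-simplices (4): [0,1], [0,3], [1,2], [2,3]

so the chain groups are C_0 ≅ Z^4, C_1 ≅ Z^4.

Boundary ∂_1: C_1 → C_0 maps an edge to its endpoints' difference, ∂[p,q] = q − p. For instance
  ∂[0,3] = [3] − [0].
The resulting 4×4 matrix has rank 3, and its Smith normal form has invariant factors (1,1,1).

Now H_k = ker ∂_k / im ∂_{k+1}, so:

  H_0: rank C_0 − rank ∂_1 = 4 − 3 = 1, and the invariant factors of ∂_1 are all 1, so H_0 = Z.
  H_1: rank ker ∂_1 − rank ∂_2 = (4 − 3) − 0 = 1, and there is no ∂_2, so H_1 = Z.

(K is a triangulation of the circle S^1.)

Hence the Betti numbers are b_0 = 1, b_1 = 1.

b_0 = 1, b_1 = 1.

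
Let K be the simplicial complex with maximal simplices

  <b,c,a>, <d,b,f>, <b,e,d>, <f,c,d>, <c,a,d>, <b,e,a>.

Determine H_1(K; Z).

We work with the vertex ordering a < b < c < d < e < f. The simplices of K, each written with vertices in increasing order, are:

  0-simplices (6): a, b, c, d, e, f
  1-simplices (12): ab, ac, ad, ae, bc, bd, be, bf, cd, cf, de, df
  2-simplices (6): abc, abe, acd, bde, bdf, cdf

giving chain groups C_0 ≅ Z^6, C_1 ≅ Z^12, C_2 ≅ Z^6.

∂_1: C_1 → C_0 maps an edge to its endpoints' difference, ∂[p,q] = q − p.
As a 6×12 matrix over Z this has rank 5, with invariant factors (1,1,1,1,1).

Boundary ∂_2: C_2 → C_1 sends each 2-simplex [p,q,r] to [q,r] − [p,r] + [p,q]. For instance
  ∂cdf = df − cf + cd,
  ∂bdf = df − bf + bd.
As a 12×6 matrix over Z this has rank 6, with invariant factors (1,1,1,1,1,1).

From H_k ≅ ker(∂_k) / im(∂_{k+1}) we obtain:

  H_1: rank ker ∂_1 − rank ∂_2 = (12 − 5) − 6 = 1, and the invariant factors of ∂_2 are all 1, so H_1 ≅ Z.

(K is a triangulation of the cylinder S^1 x I.)

H_1 ≅ Z.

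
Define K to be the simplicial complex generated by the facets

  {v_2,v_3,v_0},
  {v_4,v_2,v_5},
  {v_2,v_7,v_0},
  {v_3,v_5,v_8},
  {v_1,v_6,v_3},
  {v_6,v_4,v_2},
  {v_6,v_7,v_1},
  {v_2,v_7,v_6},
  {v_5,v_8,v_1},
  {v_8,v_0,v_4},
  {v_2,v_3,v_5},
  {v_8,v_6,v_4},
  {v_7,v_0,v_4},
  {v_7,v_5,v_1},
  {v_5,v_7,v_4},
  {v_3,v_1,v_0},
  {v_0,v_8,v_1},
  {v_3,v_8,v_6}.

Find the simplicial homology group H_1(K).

K has 9 vertices, 27 edges, 18 triangles.
rank ∂_1 = 8, rank ∂_2 = 18 ⇒ b_1 = 27 − 8 − 18 = 1; ∂_2 has invariant factor(s) [2] giving torsion. So H_1 = Z ⊕ Z/2Z.

H_1 = Z ⊕ Z/2Z.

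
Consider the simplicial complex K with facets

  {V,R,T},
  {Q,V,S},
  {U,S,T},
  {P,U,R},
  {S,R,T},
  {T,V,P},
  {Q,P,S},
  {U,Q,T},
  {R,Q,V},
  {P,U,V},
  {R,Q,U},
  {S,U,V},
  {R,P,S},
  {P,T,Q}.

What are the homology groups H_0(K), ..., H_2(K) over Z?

H_0 = Z,  H_1 = Z^2,  H_2 = Z.

Take the total order P < Q < R < S < T < U < V on the vertex set. Then K (dimension 2) consists of the simplices:

  0-simplices (7): P, Q, R, S, T, U, V
  1-simplices (21): PQ, PR, PS, PT, PU, PV, QR, QS, QT, QU, QV, RS, RT, RU, RV, ST, SU, SV, TU, TV, UV
  2-simplices (14): PQS, PQT, PRS, PRU, PTV, PUV, QRU, QRV, QSV, QTU, RST, RTV, STU, SUV

giving chain groups C_0 ≅ Z^7, C_1 ≅ Z^21, C_2 ≅ Z^14.

Boundary ∂_1: C_1 → C_0 sends each edge [p,q] (with p < q) to q − p. For instance
  ∂TV = V − T.
The resulting 7×21 matrix has rank 6, and its Smith normal form has invariant factors (1,1,1,1,1,1).

Boundary ∂_2: C_2 → C_1 sends each 2-simplex [p,q,r] to [q,r] − [p,r] + [p,q]. For instance
  ∂QTU = TU − QU + QT,
  ∂QRU = RU − QU + QR.
The resulting 21×14 matrix has rank 13, and its Smith normal form has invariant factors (1,1,1,1,1,1,1,1,1,1,1,1,1).

Now H_k = ker ∂_k / im ∂_{k+1}, so:

  H_0: rank C_0 − rank ∂_1 = 7 − 6 = 1, and the invariant factors of ∂_1 are all 1, so H_0 ≅ Z.
  H_1: rank ker ∂_1 − rank ∂_2 = (21 − 6) − 13 = 2, and the invariant factors of ∂_2 are all 1, so H_1 ≅ Z^2.
  H_2: rank ker ∂_2 − rank ∂_3 = (14 − 13) − 0 = 1, and there is no ∂_3, so H_2 ≅ Z.

As a check, the Euler characteristic is 7 − 21 + 14 = 0, which agrees with 1 − 2 + 1 = 0.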